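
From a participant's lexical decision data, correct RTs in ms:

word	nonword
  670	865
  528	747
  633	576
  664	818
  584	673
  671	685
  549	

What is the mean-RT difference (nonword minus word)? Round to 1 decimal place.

113.2 ms

M(word) = 4299/7 = 614.143
M(nonword) = 4364/6 = 727.333
Difference = 727.333 − 614.143 = 113.190 ms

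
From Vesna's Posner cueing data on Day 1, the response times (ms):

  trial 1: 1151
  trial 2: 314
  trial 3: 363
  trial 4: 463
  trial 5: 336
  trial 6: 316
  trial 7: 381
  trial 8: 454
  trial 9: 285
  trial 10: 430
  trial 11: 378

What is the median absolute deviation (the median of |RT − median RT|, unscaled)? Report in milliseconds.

62 ms

Sorted: 285, 314, 316, 336, 363, 378, 381, 430, 454, 463, 1151 → median = 378
|x − 378|: 773, 64, 15, 85, 42, 62, 3, 76, 93, 52, 0
Sorted deviations: 0, 3, 15, 42, 52, 62, 64, 76, 85, 93, 773 → MAD = 62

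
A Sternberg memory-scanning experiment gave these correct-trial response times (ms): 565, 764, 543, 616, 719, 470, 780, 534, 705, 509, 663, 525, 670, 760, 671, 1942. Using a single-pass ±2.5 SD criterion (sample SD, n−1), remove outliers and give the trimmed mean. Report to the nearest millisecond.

633 ms

n = 16, ΣRT = 11436, M = 714.750
Σ(x−M)² = 1754167.00; s = √(1754167.00/15) = 341.971
Cutoffs: 714.750 ± 2.5·341.971 → [-140.2, 1569.7]
Outside: 1942 → excluded.
Retained (n=15): Σ = 9494, mean = 9494/15 = 632.933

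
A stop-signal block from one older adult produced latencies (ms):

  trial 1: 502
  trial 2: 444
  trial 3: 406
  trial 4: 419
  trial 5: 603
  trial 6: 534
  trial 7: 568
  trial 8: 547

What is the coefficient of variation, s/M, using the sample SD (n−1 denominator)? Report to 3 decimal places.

0.145

n = 8, Σ = 4023, M = 502.8750
Σ(x−M)² = 37068.875; s = √(37068.875/7) = 72.7706
CV = 72.7706 / 502.8750 = 0.14471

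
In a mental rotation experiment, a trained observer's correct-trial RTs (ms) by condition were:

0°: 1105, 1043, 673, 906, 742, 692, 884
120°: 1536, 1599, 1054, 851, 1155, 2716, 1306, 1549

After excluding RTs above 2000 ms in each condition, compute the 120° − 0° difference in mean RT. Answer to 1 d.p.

429.3 ms

120°: exclude 2716
M(0°) = 6045/7 = 863.571
M(120°) = 9050/7 = 1292.857
Difference = 1292.857 − 863.571 = 429.286 ms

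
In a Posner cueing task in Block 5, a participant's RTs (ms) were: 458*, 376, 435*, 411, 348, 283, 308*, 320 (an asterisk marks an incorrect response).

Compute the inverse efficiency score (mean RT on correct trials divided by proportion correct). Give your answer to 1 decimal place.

Correct trials (n=5): 376, 411, 348, 283, 320
Mean correct RT = 1738/5 = 347.6000 ms
Proportion correct = 5/8
IES = 347.6000 / (5/8) = 556.160 ms

556.2 ms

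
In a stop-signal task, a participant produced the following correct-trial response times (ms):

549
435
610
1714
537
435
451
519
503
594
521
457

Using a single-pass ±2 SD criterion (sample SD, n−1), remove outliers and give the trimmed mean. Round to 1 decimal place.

n = 12, ΣRT = 7325, M = 610.417
Σ(x−M)² = 1365710.92; s = √(1365710.92/11) = 352.357
Cutoffs: 610.417 ± 2·352.357 → [-94.3, 1315.1]
Outside: 1714 → excluded.
Retained (n=11): Σ = 5611, mean = 5611/11 = 510.091

510.1 ms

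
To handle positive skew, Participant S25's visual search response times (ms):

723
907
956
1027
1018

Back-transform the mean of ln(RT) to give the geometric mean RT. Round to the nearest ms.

919 ms

ln(RT): 6.5834, 6.8101, 6.8628, 6.9344, 6.9256
Mean ln(RT) = 34.1163/5 = 6.82326
Geometric mean = exp(6.82326) = 918.98 ms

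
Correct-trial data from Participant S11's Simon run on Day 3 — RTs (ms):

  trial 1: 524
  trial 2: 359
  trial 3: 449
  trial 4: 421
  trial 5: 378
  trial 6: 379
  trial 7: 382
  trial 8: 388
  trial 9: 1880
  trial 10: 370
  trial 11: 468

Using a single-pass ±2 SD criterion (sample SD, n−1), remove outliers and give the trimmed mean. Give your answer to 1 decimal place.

n = 11, ΣRT = 5998, M = 545.273
Σ(x−M)² = 1985070.18; s = √(1985070.18/10) = 445.541
Cutoffs: 545.273 ± 2·445.541 → [-345.8, 1436.4]
Outside: 1880 → excluded.
Retained (n=10): Σ = 4118, mean = 4118/10 = 411.800

411.8 ms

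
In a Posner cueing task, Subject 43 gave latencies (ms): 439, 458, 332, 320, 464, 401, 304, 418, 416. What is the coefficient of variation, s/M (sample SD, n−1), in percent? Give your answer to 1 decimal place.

n = 9, Σ = 3552, M = 394.6667
Σ(x−M)² = 29546.000; s = √(29546.000/8) = 60.7721
CV = 60.7721 / 394.6667 = 0.15398 = 15.398%

15.4%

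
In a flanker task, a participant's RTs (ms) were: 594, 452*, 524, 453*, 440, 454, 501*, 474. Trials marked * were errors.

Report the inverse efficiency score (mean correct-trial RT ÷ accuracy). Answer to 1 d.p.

795.5 ms

Correct trials (n=5): 594, 524, 440, 454, 474
Mean correct RT = 2486/5 = 497.2000 ms
Proportion correct = 5/8
IES = 497.2000 / (5/8) = 795.520 ms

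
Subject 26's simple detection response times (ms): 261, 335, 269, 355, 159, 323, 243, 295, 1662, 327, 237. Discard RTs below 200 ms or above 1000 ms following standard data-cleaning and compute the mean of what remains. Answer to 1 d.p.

293.9 ms

Excluded: 159, 1662
Retained (n=9): Σ = 2645
Mean = 2645/9 = 293.8889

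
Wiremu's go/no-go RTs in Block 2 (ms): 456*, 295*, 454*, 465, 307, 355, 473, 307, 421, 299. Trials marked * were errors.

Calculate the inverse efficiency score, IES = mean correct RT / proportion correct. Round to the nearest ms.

536 ms

Correct trials (n=7): 465, 307, 355, 473, 307, 421, 299
Mean correct RT = 2627/7 = 375.2857 ms
Proportion correct = 7/10
IES = 375.2857 / (7/10) = 536.122 ms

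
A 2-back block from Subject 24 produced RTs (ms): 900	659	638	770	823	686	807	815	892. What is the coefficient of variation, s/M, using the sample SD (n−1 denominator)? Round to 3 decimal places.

n = 9, Σ = 6990, M = 776.6667
Σ(x−M)² = 74388.000; s = √(74388.000/8) = 96.4287
CV = 96.4287 / 776.6667 = 0.12416

0.124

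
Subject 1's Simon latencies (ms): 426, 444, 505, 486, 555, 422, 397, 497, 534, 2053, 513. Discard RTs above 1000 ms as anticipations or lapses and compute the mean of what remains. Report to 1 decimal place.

477.9 ms

Excluded: 2053
Retained (n=10): Σ = 4779
Mean = 4779/10 = 477.9000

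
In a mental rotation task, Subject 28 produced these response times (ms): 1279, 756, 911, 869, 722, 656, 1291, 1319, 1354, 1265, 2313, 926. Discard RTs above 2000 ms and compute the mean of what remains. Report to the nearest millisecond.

1032 ms

Excluded: 2313
Retained (n=11): Σ = 11348
Mean = 11348/11 = 1031.6364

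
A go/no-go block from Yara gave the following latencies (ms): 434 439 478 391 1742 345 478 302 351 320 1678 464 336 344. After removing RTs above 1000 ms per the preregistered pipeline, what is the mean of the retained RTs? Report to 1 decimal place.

390.2 ms

Excluded: 1678, 1742
Retained (n=12): Σ = 4682
Mean = 4682/12 = 390.1667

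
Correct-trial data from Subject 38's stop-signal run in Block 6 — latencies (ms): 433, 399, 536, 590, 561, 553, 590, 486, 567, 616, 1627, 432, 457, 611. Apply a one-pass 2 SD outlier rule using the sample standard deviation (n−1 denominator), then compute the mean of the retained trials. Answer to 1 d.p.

525.5 ms

n = 14, ΣRT = 8458, M = 604.143
Σ(x−M)² = 1193939.71; s = √(1193939.71/13) = 303.054
Cutoffs: 604.143 ± 2·303.054 → [-2.0, 1210.3]
Outside: 1627 → excluded.
Retained (n=13): Σ = 6831, mean = 6831/13 = 525.462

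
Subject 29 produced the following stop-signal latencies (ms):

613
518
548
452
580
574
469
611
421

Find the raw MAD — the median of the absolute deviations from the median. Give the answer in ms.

Sorted: 421, 452, 469, 518, 548, 574, 580, 611, 613 → median = 548
|x − 548|: 65, 30, 0, 96, 32, 26, 79, 63, 127
Sorted deviations: 0, 26, 30, 32, 63, 65, 79, 96, 127 → MAD = 63

63 ms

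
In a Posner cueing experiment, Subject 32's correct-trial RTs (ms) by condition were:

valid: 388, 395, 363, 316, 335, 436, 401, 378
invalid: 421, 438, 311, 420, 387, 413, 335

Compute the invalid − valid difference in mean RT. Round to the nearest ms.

M(valid) = 3012/8 = 376.500
M(invalid) = 2725/7 = 389.286
Difference = 389.286 − 376.500 = 12.786 ms

13 ms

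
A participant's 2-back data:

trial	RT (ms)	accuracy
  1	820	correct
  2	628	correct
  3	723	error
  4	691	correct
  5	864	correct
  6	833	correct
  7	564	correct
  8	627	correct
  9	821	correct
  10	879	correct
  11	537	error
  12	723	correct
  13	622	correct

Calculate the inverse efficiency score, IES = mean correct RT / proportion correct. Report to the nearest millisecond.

867 ms

Correct trials (n=11): 820, 628, 691, 864, 833, 564, 627, 821, 879, 723, 622
Mean correct RT = 8072/11 = 733.8182 ms
Proportion correct = 11/13
IES = 733.8182 / (11/13) = 867.240 ms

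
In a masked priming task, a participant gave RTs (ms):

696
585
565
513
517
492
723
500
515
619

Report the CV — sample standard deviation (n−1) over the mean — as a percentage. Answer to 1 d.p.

14.5%

n = 10, Σ = 5725, M = 572.5000
Σ(x−M)² = 61940.500; s = √(61940.500/9) = 82.9595
CV = 82.9595 / 572.5000 = 0.14491 = 14.491%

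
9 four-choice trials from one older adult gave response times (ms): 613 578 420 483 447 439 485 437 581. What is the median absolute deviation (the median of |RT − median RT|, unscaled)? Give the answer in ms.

46 ms

Sorted: 420, 437, 439, 447, 483, 485, 578, 581, 613 → median = 483
|x − 483|: 130, 95, 63, 0, 36, 44, 2, 46, 98
Sorted deviations: 0, 2, 36, 44, 46, 63, 95, 98, 130 → MAD = 46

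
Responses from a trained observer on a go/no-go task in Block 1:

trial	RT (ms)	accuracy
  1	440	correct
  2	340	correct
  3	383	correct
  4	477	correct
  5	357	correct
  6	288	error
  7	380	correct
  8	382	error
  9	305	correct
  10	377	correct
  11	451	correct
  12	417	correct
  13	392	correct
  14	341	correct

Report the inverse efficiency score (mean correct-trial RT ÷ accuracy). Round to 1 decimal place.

Correct trials (n=12): 440, 340, 383, 477, 357, 380, 305, 377, 451, 417, 392, 341
Mean correct RT = 4660/12 = 388.3333 ms
Proportion correct = 12/14
IES = 388.3333 / (12/14) = 453.056 ms

453.1 ms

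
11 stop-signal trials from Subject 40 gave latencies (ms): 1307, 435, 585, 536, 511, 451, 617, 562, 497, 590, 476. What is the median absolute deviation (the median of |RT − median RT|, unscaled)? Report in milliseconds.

54 ms

Sorted: 435, 451, 476, 497, 511, 536, 562, 585, 590, 617, 1307 → median = 536
|x − 536|: 771, 101, 49, 0, 25, 85, 81, 26, 39, 54, 60
Sorted deviations: 0, 25, 26, 39, 49, 54, 60, 81, 85, 101, 771 → MAD = 54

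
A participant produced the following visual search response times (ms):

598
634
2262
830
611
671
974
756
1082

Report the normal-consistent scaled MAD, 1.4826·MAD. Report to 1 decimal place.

Sorted: 598, 611, 634, 671, 756, 830, 974, 1082, 2262 → median = 756
|x − 756| sorted: 0, 74, 85, 122, 145, 158, 218, 326, 1506 → MAD = 145
Robust SD ≈ 1.4826 × 145 = 214.977

215.0 ms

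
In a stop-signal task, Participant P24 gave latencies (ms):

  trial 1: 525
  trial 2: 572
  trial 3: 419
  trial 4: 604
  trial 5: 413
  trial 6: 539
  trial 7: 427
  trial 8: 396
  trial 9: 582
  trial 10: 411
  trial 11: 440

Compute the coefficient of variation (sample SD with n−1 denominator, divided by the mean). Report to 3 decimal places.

0.165

n = 11, Σ = 5328, M = 484.3636
Σ(x−M)² = 63976.545; s = √(63976.545/10) = 79.9853
CV = 79.9853 / 484.3636 = 0.16513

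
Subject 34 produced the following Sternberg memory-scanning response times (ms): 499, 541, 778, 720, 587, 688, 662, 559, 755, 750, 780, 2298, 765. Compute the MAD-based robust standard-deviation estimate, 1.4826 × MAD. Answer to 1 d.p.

Sorted: 499, 541, 559, 587, 662, 688, 720, 750, 755, 765, 778, 780, 2298 → median = 720
|x − 720| sorted: 0, 30, 32, 35, 45, 58, 58, 60, 133, 161, 179, 221, 1578 → MAD = 58
Robust SD ≈ 1.4826 × 58 = 85.991

86.0 ms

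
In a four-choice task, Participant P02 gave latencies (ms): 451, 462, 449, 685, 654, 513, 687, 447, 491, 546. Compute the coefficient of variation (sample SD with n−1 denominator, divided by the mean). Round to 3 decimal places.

0.185

n = 10, Σ = 5385, M = 538.5000
Σ(x−M)² = 89708.500; s = √(89708.500/9) = 99.8379
CV = 99.8379 / 538.5000 = 0.18540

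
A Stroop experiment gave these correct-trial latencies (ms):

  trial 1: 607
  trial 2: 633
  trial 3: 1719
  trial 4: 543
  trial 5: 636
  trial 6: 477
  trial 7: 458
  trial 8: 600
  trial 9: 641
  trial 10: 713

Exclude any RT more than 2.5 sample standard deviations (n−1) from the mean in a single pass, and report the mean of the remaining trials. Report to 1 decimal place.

n = 10, ΣRT = 7027, M = 702.700
Σ(x−M)² = 1202114.10; s = √(1202114.10/9) = 365.470
Cutoffs: 702.700 ± 2.5·365.470 → [-211.0, 1616.4]
Outside: 1719 → excluded.
Retained (n=9): Σ = 5308, mean = 5308/9 = 589.778

589.8 ms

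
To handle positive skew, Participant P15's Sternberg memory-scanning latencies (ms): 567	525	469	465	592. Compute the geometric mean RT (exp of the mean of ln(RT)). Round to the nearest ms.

521 ms

ln(RT): 6.3404, 6.2634, 6.1506, 6.1420, 6.3835
Mean ln(RT) = 31.2799/5 = 6.25598
Geometric mean = exp(6.25598) = 521.12 ms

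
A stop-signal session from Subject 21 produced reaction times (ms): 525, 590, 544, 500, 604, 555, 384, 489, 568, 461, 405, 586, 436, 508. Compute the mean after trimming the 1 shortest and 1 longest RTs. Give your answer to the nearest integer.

Sorted: 384, 405, 436, 461, 489, 500, 508, 525, 544, 555, 568, 586, 590, 604
Drop lowest 1 (384) and highest 1 (604)
Remaining (n=12): Σ = 6167, mean = 6167/12 = 513.917

514 ms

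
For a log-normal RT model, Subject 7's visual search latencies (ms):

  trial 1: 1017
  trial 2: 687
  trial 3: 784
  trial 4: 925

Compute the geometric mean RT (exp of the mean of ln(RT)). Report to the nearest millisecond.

ln(RT): 6.9246, 6.5323, 6.6644, 6.8298
Mean ln(RT) = 26.9511/4 = 6.73779
Geometric mean = exp(6.73779) = 843.69 ms

844 ms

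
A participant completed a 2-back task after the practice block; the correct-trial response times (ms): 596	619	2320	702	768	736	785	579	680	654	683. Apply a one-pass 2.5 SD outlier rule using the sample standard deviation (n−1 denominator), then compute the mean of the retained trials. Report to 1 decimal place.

n = 11, ΣRT = 9122, M = 829.273
Σ(x−M)² = 2488546.18; s = √(2488546.18/10) = 498.853
Cutoffs: 829.273 ± 2.5·498.853 → [-417.9, 2076.4]
Outside: 2320 → excluded.
Retained (n=10): Σ = 6802, mean = 6802/10 = 680.200

680.2 ms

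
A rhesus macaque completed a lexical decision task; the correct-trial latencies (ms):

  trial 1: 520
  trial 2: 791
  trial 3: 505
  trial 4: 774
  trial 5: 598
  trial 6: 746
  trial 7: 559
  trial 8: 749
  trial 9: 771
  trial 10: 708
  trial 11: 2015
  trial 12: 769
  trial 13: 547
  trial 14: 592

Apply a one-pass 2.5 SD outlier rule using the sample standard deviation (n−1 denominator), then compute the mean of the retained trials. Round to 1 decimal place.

663.8 ms

n = 14, ΣRT = 10644, M = 760.286
Σ(x−M)² = 1842266.86; s = √(1842266.86/13) = 376.448
Cutoffs: 760.286 ± 2.5·376.448 → [-180.8, 1701.4]
Outside: 2015 → excluded.
Retained (n=13): Σ = 8629, mean = 8629/13 = 663.769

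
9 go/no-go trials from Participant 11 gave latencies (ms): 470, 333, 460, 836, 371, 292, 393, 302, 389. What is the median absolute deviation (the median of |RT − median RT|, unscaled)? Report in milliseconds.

Sorted: 292, 302, 333, 371, 389, 393, 460, 470, 836 → median = 389
|x − 389|: 81, 56, 71, 447, 18, 97, 4, 87, 0
Sorted deviations: 0, 4, 18, 56, 71, 81, 87, 97, 447 → MAD = 71

71 ms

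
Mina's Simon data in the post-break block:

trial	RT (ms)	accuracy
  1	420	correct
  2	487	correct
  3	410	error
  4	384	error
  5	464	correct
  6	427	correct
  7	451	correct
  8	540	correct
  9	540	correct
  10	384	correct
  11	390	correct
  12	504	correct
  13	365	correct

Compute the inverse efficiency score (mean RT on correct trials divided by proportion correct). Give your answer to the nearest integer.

Correct trials (n=11): 420, 487, 464, 427, 451, 540, 540, 384, 390, 504, 365
Mean correct RT = 4972/11 = 452.0000 ms
Proportion correct = 11/13
IES = 452.0000 / (11/13) = 534.182 ms

534 ms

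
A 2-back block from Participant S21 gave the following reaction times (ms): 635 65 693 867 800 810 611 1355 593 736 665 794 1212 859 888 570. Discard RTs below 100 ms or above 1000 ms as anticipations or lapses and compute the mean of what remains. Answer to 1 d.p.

Excluded: 65, 1212, 1355
Retained (n=13): Σ = 9521
Mean = 9521/13 = 732.3846

732.4 ms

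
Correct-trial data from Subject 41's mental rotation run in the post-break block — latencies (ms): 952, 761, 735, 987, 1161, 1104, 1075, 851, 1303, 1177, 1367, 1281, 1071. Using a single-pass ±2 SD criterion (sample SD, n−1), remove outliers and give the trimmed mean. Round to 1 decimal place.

1063.5 ms

n = 13, ΣRT = 13825, M = 1063.462
Σ(x−M)² = 483855.23; s = √(483855.23/12) = 200.802
Cutoffs: 1063.462 ± 2·200.802 → [661.9, 1465.1]
No RTs fall outside the cutoffs; all 13 retained. Mean = 13825/13 = 1063.462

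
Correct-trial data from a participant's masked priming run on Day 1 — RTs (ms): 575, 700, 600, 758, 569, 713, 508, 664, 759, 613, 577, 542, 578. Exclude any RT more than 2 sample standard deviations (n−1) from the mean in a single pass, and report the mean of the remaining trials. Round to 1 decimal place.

627.4 ms

n = 13, ΣRT = 8156, M = 627.385
Σ(x−M)² = 81957.08; s = √(81957.08/12) = 82.642
Cutoffs: 627.385 ± 2·82.642 → [462.1, 792.7]
No RTs fall outside the cutoffs; all 13 retained. Mean = 8156/13 = 627.385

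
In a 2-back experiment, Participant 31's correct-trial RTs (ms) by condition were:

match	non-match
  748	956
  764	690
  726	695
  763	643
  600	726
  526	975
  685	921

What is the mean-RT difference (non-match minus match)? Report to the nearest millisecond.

113 ms

M(match) = 4812/7 = 687.429
M(non-match) = 5606/7 = 800.857
Difference = 800.857 − 687.429 = 113.429 ms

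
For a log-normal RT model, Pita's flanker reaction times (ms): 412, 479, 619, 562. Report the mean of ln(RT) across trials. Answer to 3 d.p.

ln(RT): 6.0210, 6.1717, 6.4281, 6.3315
Σ ln(RT) = 24.9523
Mean = 24.9523/4 = 6.23808

6.238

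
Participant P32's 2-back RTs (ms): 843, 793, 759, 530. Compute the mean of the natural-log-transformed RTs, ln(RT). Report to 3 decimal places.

ln(RT): 6.7370, 6.6758, 6.6320, 6.2729
Σ ln(RT) = 26.3177
Mean = 26.3177/4 = 6.57942

6.579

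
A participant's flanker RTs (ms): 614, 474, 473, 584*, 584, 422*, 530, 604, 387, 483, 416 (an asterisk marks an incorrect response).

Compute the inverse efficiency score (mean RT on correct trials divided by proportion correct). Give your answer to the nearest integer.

Correct trials (n=9): 614, 474, 473, 584, 530, 604, 387, 483, 416
Mean correct RT = 4565/9 = 507.2222 ms
Proportion correct = 9/11
IES = 507.2222 / (9/11) = 619.938 ms

620 ms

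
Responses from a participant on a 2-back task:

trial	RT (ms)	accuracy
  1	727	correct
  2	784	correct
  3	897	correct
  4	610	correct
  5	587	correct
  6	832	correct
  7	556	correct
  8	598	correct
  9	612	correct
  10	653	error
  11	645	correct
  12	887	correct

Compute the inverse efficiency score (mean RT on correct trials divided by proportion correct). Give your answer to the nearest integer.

767 ms

Correct trials (n=11): 727, 784, 897, 610, 587, 832, 556, 598, 612, 645, 887
Mean correct RT = 7735/11 = 703.1818 ms
Proportion correct = 11/12
IES = 703.1818 / (11/12) = 767.107 ms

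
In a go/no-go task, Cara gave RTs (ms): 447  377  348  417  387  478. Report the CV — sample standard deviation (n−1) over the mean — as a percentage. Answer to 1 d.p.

11.7%

n = 6, Σ = 2454, M = 409.0000
Σ(x−M)² = 11498.000; s = √(11498.000/5) = 47.9541
CV = 47.9541 / 409.0000 = 0.11725 = 11.725%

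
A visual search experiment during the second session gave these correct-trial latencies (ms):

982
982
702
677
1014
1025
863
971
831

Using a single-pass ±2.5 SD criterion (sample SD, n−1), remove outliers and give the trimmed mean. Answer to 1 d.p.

n = 9, ΣRT = 8047, M = 894.111
Σ(x−M)² = 141860.89; s = √(141860.89/8) = 133.164
Cutoffs: 894.111 ± 2.5·133.164 → [561.2, 1227.0]
No RTs fall outside the cutoffs; all 9 retained. Mean = 8047/9 = 894.111

894.1 ms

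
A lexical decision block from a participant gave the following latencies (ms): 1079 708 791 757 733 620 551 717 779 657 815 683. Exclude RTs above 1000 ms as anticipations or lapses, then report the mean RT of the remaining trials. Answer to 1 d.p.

Excluded: 1079
Retained (n=11): Σ = 7811
Mean = 7811/11 = 710.0909

710.1 ms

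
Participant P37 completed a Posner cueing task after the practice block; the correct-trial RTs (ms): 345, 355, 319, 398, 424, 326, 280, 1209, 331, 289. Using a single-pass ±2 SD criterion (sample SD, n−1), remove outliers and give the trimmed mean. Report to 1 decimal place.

n = 10, ΣRT = 4276, M = 427.600
Σ(x−M)² = 696012.40; s = √(696012.40/9) = 278.091
Cutoffs: 427.600 ± 2·278.091 → [-128.6, 983.8]
Outside: 1209 → excluded.
Retained (n=9): Σ = 3067, mean = 3067/9 = 340.778

340.8 ms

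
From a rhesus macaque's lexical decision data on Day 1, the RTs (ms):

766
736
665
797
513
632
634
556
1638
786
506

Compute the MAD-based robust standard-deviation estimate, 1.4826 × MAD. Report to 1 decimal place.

Sorted: 506, 513, 556, 632, 634, 665, 736, 766, 786, 797, 1638 → median = 665
|x − 665| sorted: 0, 31, 33, 71, 101, 109, 121, 132, 152, 159, 973 → MAD = 109
Robust SD ≈ 1.4826 × 109 = 161.603

161.6 ms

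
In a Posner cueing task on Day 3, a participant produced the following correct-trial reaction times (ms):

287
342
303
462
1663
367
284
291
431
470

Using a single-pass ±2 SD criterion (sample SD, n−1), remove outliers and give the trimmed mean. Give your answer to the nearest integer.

n = 10, ΣRT = 4900, M = 490.000
Σ(x−M)² = 1575842.00; s = √(1575842.00/9) = 418.442
Cutoffs: 490.000 ± 2·418.442 → [-346.9, 1326.9]
Outside: 1663 → excluded.
Retained (n=9): Σ = 3237, mean = 3237/9 = 359.667

360 ms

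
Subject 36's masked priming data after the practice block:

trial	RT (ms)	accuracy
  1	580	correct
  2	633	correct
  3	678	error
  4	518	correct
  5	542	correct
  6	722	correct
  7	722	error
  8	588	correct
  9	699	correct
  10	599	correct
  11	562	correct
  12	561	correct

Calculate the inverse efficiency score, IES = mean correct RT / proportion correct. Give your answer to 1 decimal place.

Correct trials (n=10): 580, 633, 518, 542, 722, 588, 699, 599, 562, 561
Mean correct RT = 6004/10 = 600.4000 ms
Proportion correct = 10/12
IES = 600.4000 / (10/12) = 720.480 ms

720.5 ms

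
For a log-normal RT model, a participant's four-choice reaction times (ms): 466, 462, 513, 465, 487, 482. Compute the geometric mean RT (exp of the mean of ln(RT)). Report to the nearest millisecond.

479 ms

ln(RT): 6.1442, 6.1356, 6.2403, 6.1420, 6.1883, 6.1779
Mean ln(RT) = 37.0283/6 = 6.17138
Geometric mean = exp(6.17138) = 478.85 ms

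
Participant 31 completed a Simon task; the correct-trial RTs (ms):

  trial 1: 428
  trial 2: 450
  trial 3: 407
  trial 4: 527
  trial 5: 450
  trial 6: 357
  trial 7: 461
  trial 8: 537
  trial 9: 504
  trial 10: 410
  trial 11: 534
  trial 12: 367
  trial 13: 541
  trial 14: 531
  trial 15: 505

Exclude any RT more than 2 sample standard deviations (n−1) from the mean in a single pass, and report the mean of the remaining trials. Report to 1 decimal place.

n = 15, ΣRT = 7009, M = 467.267
Σ(x−M)² = 56456.93; s = √(56456.93/14) = 63.503
Cutoffs: 467.267 ± 2·63.503 → [340.3, 594.3]
No RTs fall outside the cutoffs; all 15 retained. Mean = 7009/15 = 467.267

467.3 ms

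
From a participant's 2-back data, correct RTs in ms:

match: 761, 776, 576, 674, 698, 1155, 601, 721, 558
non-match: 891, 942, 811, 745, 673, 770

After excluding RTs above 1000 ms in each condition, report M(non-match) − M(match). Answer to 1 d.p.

134.7 ms

match: exclude 1155
M(match) = 5365/8 = 670.625
M(non-match) = 4832/6 = 805.333
Difference = 805.333 − 670.625 = 134.708 ms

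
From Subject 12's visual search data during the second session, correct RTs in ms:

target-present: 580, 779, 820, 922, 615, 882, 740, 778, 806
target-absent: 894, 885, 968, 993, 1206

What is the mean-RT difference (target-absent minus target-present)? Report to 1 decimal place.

M(target-present) = 6922/9 = 769.111
M(target-absent) = 4946/5 = 989.200
Difference = 989.200 − 769.111 = 220.089 ms

220.1 ms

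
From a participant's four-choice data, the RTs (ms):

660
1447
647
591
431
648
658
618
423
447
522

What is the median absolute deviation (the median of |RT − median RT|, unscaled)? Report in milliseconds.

42 ms

Sorted: 423, 431, 447, 522, 591, 618, 647, 648, 658, 660, 1447 → median = 618
|x − 618|: 42, 829, 29, 27, 187, 30, 40, 0, 195, 171, 96
Sorted deviations: 0, 27, 29, 30, 40, 42, 96, 171, 187, 195, 829 → MAD = 42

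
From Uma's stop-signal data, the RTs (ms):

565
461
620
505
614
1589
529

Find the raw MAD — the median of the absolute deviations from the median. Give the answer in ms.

Sorted: 461, 505, 529, 565, 614, 620, 1589 → median = 565
|x − 565|: 0, 104, 55, 60, 49, 1024, 36
Sorted deviations: 0, 36, 49, 55, 60, 104, 1024 → MAD = 55

55 ms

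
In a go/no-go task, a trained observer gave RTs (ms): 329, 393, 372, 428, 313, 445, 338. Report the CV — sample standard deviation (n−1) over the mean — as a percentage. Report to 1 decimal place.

n = 7, Σ = 2618, M = 374.0000
Σ(x−M)² = 15364.000; s = √(15364.000/6) = 50.6030
CV = 50.6030 / 374.0000 = 0.13530 = 13.530%

13.5%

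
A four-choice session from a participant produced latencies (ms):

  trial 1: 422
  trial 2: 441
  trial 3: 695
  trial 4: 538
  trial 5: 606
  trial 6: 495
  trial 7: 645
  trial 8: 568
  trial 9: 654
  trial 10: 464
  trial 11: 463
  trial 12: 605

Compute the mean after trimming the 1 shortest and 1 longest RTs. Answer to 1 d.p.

Sorted: 422, 441, 463, 464, 495, 538, 568, 605, 606, 645, 654, 695
Drop lowest 1 (422) and highest 1 (695)
Remaining (n=10): Σ = 5479, mean = 5479/10 = 547.900

547.9 ms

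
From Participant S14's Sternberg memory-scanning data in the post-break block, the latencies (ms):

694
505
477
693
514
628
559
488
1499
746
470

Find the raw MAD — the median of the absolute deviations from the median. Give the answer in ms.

82 ms

Sorted: 470, 477, 488, 505, 514, 559, 628, 693, 694, 746, 1499 → median = 559
|x − 559|: 135, 54, 82, 134, 45, 69, 0, 71, 940, 187, 89
Sorted deviations: 0, 45, 54, 69, 71, 82, 89, 134, 135, 187, 940 → MAD = 82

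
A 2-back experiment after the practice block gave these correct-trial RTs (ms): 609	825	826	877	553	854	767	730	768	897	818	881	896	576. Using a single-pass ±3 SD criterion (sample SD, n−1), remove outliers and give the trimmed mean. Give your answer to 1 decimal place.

776.9 ms

n = 14, ΣRT = 10877, M = 776.929
Σ(x−M)² = 182882.93; s = √(182882.93/13) = 118.608
Cutoffs: 776.929 ± 3·118.608 → [421.1, 1132.8]
No RTs fall outside the cutoffs; all 14 retained. Mean = 10877/14 = 776.929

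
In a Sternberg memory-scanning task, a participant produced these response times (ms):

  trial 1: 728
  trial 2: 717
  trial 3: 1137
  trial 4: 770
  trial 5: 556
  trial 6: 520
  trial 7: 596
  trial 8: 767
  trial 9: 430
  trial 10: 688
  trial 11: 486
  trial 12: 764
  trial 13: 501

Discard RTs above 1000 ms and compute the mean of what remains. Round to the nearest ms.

627 ms

Excluded: 1137
Retained (n=12): Σ = 7523
Mean = 7523/12 = 626.9167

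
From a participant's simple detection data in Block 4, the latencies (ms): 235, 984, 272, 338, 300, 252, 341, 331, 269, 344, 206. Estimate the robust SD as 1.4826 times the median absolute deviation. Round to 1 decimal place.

60.8 ms

Sorted: 206, 235, 252, 269, 272, 300, 331, 338, 341, 344, 984 → median = 300
|x − 300| sorted: 0, 28, 31, 31, 38, 41, 44, 48, 65, 94, 684 → MAD = 41
Robust SD ≈ 1.4826 × 41 = 60.787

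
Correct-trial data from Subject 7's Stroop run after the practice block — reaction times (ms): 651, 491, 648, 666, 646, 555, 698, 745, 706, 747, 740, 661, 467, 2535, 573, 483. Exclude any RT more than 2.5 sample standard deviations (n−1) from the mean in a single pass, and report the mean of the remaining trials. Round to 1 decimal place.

n = 16, ΣRT = 12012, M = 750.750
Σ(x−M)² = 3524801.00; s = √(3524801.00/15) = 484.754
Cutoffs: 750.750 ± 2.5·484.754 → [-461.1, 1962.6]
Outside: 2535 → excluded.
Retained (n=15): Σ = 9477, mean = 9477/15 = 631.800

631.8 ms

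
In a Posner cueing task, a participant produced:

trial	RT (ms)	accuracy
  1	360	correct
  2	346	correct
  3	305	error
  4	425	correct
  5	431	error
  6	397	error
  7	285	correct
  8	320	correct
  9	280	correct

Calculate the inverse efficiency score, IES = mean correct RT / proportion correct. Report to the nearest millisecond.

Correct trials (n=6): 360, 346, 425, 285, 320, 280
Mean correct RT = 2016/6 = 336.0000 ms
Proportion correct = 6/9
IES = 336.0000 / (6/9) = 504.000 ms

504 ms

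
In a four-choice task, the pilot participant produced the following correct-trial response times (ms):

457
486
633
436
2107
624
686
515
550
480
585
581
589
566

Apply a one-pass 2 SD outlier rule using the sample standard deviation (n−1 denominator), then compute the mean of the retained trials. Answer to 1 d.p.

552.9 ms

n = 14, ΣRT = 9295, M = 663.929
Σ(x−M)² = 2309222.93; s = √(2309222.93/13) = 421.465
Cutoffs: 663.929 ± 2·421.465 → [-179.0, 1506.9]
Outside: 2107 → excluded.
Retained (n=13): Σ = 7188, mean = 7188/13 = 552.923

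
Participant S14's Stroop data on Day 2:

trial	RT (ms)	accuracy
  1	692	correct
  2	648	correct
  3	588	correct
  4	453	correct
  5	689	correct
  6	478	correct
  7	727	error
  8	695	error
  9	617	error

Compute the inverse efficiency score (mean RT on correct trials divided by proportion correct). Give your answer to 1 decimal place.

Correct trials (n=6): 692, 648, 588, 453, 689, 478
Mean correct RT = 3548/6 = 591.3333 ms
Proportion correct = 6/9
IES = 591.3333 / (6/9) = 887.000 ms

887.0 ms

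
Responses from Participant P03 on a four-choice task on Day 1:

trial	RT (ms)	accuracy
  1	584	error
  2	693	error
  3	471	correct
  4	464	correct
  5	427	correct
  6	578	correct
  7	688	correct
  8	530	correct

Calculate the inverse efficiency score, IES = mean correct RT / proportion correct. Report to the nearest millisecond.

702 ms

Correct trials (n=6): 471, 464, 427, 578, 688, 530
Mean correct RT = 3158/6 = 526.3333 ms
Proportion correct = 6/8
IES = 526.3333 / (6/8) = 701.778 ms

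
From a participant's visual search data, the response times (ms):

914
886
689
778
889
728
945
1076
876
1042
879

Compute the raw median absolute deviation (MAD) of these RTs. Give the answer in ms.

59 ms

Sorted: 689, 728, 778, 876, 879, 886, 889, 914, 945, 1042, 1076 → median = 886
|x − 886|: 28, 0, 197, 108, 3, 158, 59, 190, 10, 156, 7
Sorted deviations: 0, 3, 7, 10, 28, 59, 108, 156, 158, 190, 197 → MAD = 59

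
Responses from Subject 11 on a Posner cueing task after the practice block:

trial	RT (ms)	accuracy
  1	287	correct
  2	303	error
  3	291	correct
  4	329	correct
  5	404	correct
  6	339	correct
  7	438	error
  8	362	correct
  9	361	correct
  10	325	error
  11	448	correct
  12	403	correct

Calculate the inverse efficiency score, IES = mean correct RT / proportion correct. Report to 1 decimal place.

Correct trials (n=9): 287, 291, 329, 404, 339, 362, 361, 448, 403
Mean correct RT = 3224/9 = 358.2222 ms
Proportion correct = 9/12
IES = 358.2222 / (9/12) = 477.630 ms

477.6 ms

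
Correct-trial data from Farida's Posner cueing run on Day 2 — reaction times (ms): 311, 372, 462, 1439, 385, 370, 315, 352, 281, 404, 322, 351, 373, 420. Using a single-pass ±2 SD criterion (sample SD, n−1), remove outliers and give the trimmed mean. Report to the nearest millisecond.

363 ms

n = 14, ΣRT = 6157, M = 439.786
Σ(x−M)² = 1104354.36; s = √(1104354.36/13) = 291.462
Cutoffs: 439.786 ± 2·291.462 → [-143.1, 1022.7]
Outside: 1439 → excluded.
Retained (n=13): Σ = 4718, mean = 4718/13 = 362.923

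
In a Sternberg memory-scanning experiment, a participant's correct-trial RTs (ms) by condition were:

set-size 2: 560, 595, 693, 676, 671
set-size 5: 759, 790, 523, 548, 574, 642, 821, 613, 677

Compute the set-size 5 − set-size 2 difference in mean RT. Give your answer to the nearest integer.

M(set-size 2) = 3195/5 = 639.000
M(set-size 5) = 5947/9 = 660.778
Difference = 660.778 − 639.000 = 21.778 ms

22 ms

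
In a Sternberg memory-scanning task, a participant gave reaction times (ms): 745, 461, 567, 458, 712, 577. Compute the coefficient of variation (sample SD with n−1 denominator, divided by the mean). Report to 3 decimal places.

n = 6, Σ = 3520, M = 586.6667
Σ(x−M)² = 73605.333; s = √(73605.333/5) = 121.3304
CV = 121.3304 / 586.6667 = 0.20681

0.207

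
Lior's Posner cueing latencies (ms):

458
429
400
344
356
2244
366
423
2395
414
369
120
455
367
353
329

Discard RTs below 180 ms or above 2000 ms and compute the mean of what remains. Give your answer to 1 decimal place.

389.5 ms

Excluded: 120, 2244, 2395
Retained (n=13): Σ = 5063
Mean = 5063/13 = 389.4615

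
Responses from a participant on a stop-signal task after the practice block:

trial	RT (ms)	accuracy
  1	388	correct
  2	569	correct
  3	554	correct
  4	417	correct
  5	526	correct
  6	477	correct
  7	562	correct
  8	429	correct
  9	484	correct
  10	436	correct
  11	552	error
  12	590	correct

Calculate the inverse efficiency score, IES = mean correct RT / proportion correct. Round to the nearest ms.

539 ms

Correct trials (n=11): 388, 569, 554, 417, 526, 477, 562, 429, 484, 436, 590
Mean correct RT = 5432/11 = 493.8182 ms
Proportion correct = 11/12
IES = 493.8182 / (11/12) = 538.711 ms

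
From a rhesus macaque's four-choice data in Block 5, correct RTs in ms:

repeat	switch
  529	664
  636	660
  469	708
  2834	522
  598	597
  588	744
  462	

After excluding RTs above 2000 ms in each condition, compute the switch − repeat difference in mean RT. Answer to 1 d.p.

102.2 ms

repeat: exclude 2834
M(repeat) = 3282/6 = 547.000
M(switch) = 3895/6 = 649.167
Difference = 649.167 − 547.000 = 102.167 ms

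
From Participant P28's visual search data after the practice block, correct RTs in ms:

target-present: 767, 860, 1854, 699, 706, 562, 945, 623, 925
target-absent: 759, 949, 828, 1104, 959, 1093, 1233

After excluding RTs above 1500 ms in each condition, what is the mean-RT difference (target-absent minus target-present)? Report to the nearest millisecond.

228 ms

target-present: exclude 1854
M(target-present) = 6087/8 = 760.875
M(target-absent) = 6925/7 = 989.286
Difference = 989.286 − 760.875 = 228.411 ms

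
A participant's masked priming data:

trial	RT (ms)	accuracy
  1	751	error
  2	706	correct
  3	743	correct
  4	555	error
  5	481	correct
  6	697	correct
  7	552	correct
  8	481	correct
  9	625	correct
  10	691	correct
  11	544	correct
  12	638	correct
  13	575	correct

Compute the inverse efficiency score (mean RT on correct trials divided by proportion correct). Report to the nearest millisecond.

Correct trials (n=11): 706, 743, 481, 697, 552, 481, 625, 691, 544, 638, 575
Mean correct RT = 6733/11 = 612.0909 ms
Proportion correct = 11/13
IES = 612.0909 / (11/13) = 723.380 ms

723 ms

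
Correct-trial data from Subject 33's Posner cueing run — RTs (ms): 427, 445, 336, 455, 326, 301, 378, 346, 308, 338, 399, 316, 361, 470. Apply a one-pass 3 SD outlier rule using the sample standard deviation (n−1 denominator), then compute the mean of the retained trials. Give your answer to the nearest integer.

n = 14, ΣRT = 5206, M = 371.857
Σ(x−M)² = 43249.71; s = √(43249.71/13) = 57.679
Cutoffs: 371.857 ± 3·57.679 → [198.8, 544.9]
No RTs fall outside the cutoffs; all 14 retained. Mean = 5206/14 = 371.857

372 ms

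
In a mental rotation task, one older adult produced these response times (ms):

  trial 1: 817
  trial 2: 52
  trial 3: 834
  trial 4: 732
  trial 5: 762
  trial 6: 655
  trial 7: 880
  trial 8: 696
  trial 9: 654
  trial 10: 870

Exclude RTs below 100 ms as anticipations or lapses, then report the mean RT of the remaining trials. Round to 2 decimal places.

Excluded: 52
Retained (n=9): Σ = 6900
Mean = 6900/9 = 766.6667

766.67 ms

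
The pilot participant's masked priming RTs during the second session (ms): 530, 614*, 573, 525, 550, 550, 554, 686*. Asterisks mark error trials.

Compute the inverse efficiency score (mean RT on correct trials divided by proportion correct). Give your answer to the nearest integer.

Correct trials (n=6): 530, 573, 525, 550, 550, 554
Mean correct RT = 3282/6 = 547.0000 ms
Proportion correct = 6/8
IES = 547.0000 / (6/8) = 729.333 ms

729 ms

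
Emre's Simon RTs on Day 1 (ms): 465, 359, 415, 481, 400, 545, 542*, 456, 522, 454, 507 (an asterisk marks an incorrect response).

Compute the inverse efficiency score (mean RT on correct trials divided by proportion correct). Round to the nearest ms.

506 ms

Correct trials (n=10): 465, 359, 415, 481, 400, 545, 456, 522, 454, 507
Mean correct RT = 4604/10 = 460.4000 ms
Proportion correct = 10/11
IES = 460.4000 / (10/11) = 506.440 ms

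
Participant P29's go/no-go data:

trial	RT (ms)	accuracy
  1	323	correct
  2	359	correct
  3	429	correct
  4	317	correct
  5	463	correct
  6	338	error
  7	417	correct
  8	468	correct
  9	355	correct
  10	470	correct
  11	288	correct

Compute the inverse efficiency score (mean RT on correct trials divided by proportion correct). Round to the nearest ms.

Correct trials (n=10): 323, 359, 429, 317, 463, 417, 468, 355, 470, 288
Mean correct RT = 3889/10 = 388.9000 ms
Proportion correct = 10/11
IES = 388.9000 / (10/11) = 427.790 ms

428 ms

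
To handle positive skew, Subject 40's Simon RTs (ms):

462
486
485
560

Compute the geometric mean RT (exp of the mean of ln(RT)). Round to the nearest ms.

ln(RT): 6.1356, 6.1862, 6.1841, 6.3279
Mean ln(RT) = 24.8339/4 = 6.20846
Geometric mean = exp(6.20846) = 496.94 ms

497 ms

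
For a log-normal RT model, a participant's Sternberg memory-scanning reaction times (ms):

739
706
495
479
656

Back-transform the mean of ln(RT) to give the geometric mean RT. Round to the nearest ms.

605 ms

ln(RT): 6.6053, 6.5596, 6.2046, 6.1717, 6.4862
Mean ln(RT) = 32.0273/5 = 6.40547
Geometric mean = exp(6.40547) = 605.14 ms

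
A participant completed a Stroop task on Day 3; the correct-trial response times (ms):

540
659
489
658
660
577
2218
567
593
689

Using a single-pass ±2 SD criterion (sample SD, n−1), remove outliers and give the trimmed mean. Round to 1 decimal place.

603.6 ms

n = 10, ΣRT = 7650, M = 765.000
Σ(x−M)² = 2381628.00; s = √(2381628.00/9) = 514.417
Cutoffs: 765.000 ± 2·514.417 → [-263.8, 1793.8]
Outside: 2218 → excluded.
Retained (n=9): Σ = 5432, mean = 5432/9 = 603.556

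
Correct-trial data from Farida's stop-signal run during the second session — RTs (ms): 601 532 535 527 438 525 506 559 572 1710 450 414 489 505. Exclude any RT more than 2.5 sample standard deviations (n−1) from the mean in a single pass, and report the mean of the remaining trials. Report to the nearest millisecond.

512 ms

n = 14, ΣRT = 8363, M = 597.357
Σ(x−M)² = 1367793.21; s = √(1367793.21/13) = 324.368
Cutoffs: 597.357 ± 2.5·324.368 → [-213.6, 1408.3]
Outside: 1710 → excluded.
Retained (n=13): Σ = 6653, mean = 6653/13 = 511.769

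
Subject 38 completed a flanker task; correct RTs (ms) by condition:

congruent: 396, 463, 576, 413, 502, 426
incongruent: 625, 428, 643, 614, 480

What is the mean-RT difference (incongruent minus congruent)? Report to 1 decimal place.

M(congruent) = 2776/6 = 462.667
M(incongruent) = 2790/5 = 558.000
Difference = 558.000 − 462.667 = 95.333 ms

95.3 ms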